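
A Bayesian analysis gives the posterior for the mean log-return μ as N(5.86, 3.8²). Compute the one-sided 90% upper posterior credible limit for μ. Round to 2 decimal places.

10.73

Need U with P(μ ≤ U) = 0.90: U = 5.86 + z_{0.1}·3.8.
z = 1.282; U = 5.86 + 1.282 × 3.8 = 10.73.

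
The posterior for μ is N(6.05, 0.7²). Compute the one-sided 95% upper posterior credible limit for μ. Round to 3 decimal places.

7.201

Need U with P(μ ≤ U) = 0.95: U = 6.05 + z_{0.05}·0.7.
z = 1.645; U = 6.05 + 1.645 × 0.7 = 7.201.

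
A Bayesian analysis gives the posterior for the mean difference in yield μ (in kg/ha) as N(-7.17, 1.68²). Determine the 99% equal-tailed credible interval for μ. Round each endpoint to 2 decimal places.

The posterior is symmetric, so the 99% equal-tailed interval is μ = -7.17 ± z·1.68 with z = 2.576.
Half-width: 2.576 × 1.68 = 4.33.
-7.17 − 4.33 = -11.50; -7.17 + 4.33 = -2.84.

[-11.50, -2.84]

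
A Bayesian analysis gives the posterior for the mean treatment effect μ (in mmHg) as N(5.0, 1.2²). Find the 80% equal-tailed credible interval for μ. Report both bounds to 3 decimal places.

[3.462, 6.538]

The posterior is symmetric, so the 80% equal-tailed interval is μ = 5.0 ± z·1.2 with z = 1.282.
Half-width: 1.282 × 1.2 = 1.538.
5.0 − 1.538 = 3.462; 5.0 + 1.538 = 6.538.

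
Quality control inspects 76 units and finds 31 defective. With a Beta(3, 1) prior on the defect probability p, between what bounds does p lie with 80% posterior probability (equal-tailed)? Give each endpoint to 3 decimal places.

Posterior: Beta(3+31, 1+45) = Beta(34, 46).
Equal-tailed 80% interval: the 0.1 and 0.9 quantiles of Beta(34, 46).
Posterior mean ≈ 0.425, SD ≈ 0.055; a Normal approximation gives roughly [0.355, 0.495].
Exact: F⁻¹(0.1) = 0.355; F⁻¹(0.9) = 0.496.

[0.355, 0.496]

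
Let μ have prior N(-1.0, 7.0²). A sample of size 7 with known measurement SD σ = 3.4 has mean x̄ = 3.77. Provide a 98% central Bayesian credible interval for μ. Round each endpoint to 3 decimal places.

Posterior precision = 1/7.0² + 7/3.4² = 0.0204 + 0.6055 = 0.6259, so posterior SD = 1.2640.
Posterior mean = (-1.0/7.0² + 7·3.77/3.4²) / 0.6259 = 3.6145.
Interval: 3.6145 ± 2.326 × 1.2640 → [0.674, 6.555].

[0.674, 6.555]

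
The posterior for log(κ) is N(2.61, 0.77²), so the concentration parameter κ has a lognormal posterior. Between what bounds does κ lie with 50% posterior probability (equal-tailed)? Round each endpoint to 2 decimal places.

On the log scale the 50% interval is 2.61 ± 0.674 × 0.77 = [2.0906, 3.1294].
Exponentiate: [e^2.0906, e^3.1294] = [8.09, 22.86].

[8.09, 22.86]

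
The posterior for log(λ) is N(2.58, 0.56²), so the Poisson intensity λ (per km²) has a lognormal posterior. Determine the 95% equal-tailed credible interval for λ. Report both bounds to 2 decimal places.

On the log scale the 95% interval is 2.58 ± 1.960 × 0.56 = [1.4824, 3.6776].
Exponentiate: [e^1.4824, e^3.6776] = [4.40, 39.55].

[4.40, 39.55]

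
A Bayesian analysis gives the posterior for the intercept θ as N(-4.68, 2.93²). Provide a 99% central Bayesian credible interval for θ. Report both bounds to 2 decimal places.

The posterior is symmetric, so the 99% equal-tailed interval is θ = -4.68 ± z·2.93 with z = 2.576.
Half-width: 2.576 × 2.93 = 7.55.
-4.68 − 7.55 = -12.23; -4.68 + 7.55 = 2.87.

[-12.23, 2.87]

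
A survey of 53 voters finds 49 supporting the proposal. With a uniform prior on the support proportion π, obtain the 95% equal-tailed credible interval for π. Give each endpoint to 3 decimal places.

Posterior: Beta(1+49, 1+4) = Beta(50, 5).
Equal-tailed 95% interval: the 0.025 and 0.975 quantiles of Beta(50, 5).
Posterior mean ≈ 0.909, SD ≈ 0.038; a Normal approximation gives roughly [0.834, 0.984].
Exact: F⁻¹(0.025) = 0.821; F⁻¹(0.975) = 0.969.

[0.821, 0.969]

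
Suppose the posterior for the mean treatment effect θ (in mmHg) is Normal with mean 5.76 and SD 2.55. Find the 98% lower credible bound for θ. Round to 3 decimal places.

Need L with P(θ ≥ L) = 0.98: L = 5.76 − z_{0.02}·2.55.
z = 2.054; L = 5.76 − 2.054 × 2.55 = 0.523.

0.523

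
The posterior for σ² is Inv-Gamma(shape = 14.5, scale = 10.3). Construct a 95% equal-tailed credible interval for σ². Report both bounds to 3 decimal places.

Inverse-Gamma(14.5, 10.3) quantiles: F⁻¹(0.025) and F⁻¹(0.975).
Equivalently, 1/σ² ~ Gamma(14.5, rate = 10.3); invert its 0.975 and 0.025 quantiles.
Posterior mean ≈ 0.763, SD ≈ 0.216; a Normal approximation gives roughly [0.340, 1.186].
Exact: lower = 0.451; upper = 1.284.

[0.451, 1.284]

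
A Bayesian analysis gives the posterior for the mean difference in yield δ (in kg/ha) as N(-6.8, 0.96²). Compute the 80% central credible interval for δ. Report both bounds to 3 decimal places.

The posterior is symmetric, so the 80% equal-tailed interval is δ = -6.8 ± z·0.96 with z = 1.282.
Half-width: 1.282 × 0.96 = 1.230.
-6.8 − 1.230 = -8.030; -6.8 + 1.230 = -5.570.

[-8.030, -5.570]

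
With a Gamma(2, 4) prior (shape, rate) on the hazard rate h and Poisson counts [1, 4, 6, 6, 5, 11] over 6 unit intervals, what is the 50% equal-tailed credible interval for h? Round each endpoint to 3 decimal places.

[3.085, 3.879]

Posterior: Gamma(2+33, 4+6) = Gamma(35, 10) (shape, rate).
Equal-tailed 50% interval: Gamma(35, 10) quantiles at 0.25 and 0.75.
Posterior mean ≈ 3.500, SD ≈ 0.592; a Normal approximation gives roughly [3.101, 3.899].
Exact: lower = 3.085; upper = 3.879.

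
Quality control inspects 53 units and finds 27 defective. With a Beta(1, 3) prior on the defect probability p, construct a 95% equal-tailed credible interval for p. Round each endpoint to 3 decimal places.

[0.363, 0.620]

Posterior: Beta(1+27, 3+26) = Beta(28, 29).
Equal-tailed 95% interval: the 0.025 and 0.975 quantiles of Beta(28, 29).
Posterior mean ≈ 0.491, SD ≈ 0.066; a Normal approximation gives roughly [0.363, 0.620].
Exact: F⁻¹(0.025) = 0.363; F⁻¹(0.975) = 0.620.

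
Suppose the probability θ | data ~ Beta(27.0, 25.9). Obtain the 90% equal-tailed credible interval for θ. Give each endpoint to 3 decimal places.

Posterior: Beta(27.0, 25.9).
Equal-tailed 90% interval: the 0.05 and 0.95 quantiles of Beta(27.0, 25.9).
Posterior mean ≈ 0.510, SD ≈ 0.068; a Normal approximation gives roughly [0.398, 0.622].
Exact: F⁻¹(0.05) = 0.398; F⁻¹(0.95) = 0.622.

[0.398, 0.622]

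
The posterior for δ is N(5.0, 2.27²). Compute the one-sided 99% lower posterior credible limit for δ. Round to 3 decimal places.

-0.281

Need L with P(δ ≥ L) = 0.99: L = 5.0 − z_{0.01}·2.27.
z = 2.326; L = 5.0 − 2.326 × 2.27 = -0.281.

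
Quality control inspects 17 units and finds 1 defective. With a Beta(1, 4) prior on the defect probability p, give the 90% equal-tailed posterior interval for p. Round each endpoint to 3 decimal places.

Posterior: Beta(1+1, 4+16) = Beta(2, 20).
Equal-tailed 90% interval: the 0.05 and 0.95 quantiles of Beta(2, 20).
Posterior mean ≈ 0.091, SD ≈ 0.060; a Normal approximation gives roughly [-0.008, 0.190].
Exact: F⁻¹(0.05) = 0.017; F⁻¹(0.95) = 0.207.

[0.017, 0.207]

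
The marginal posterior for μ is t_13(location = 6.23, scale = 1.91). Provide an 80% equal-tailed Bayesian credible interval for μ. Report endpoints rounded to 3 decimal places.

The t_13 distribution is symmetric; the 80% interval is 6.23 ± t·1.91 with t_{0.9,13} = 1.350.
Half-width: 1.350 × 1.91 = 2.579.
6.23 − 2.579 = 3.651; 6.23 + 2.579 = 8.809.

[3.651, 8.809]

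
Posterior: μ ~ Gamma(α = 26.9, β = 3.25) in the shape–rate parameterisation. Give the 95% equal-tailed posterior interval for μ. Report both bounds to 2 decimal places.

[5.45, 11.69]

Posterior: Gamma(shape 26.9, rate 3.25).
Equal-tailed 95% interval: Gamma(26.9, 3.25) quantiles at 0.025 and 0.975.
Posterior mean ≈ 8.28, SD ≈ 1.60; a Normal approximation gives roughly [5.15, 11.40].
Exact: lower = 5.45; upper = 11.69.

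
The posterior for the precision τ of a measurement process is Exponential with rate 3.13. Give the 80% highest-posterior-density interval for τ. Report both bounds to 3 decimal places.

[0.000, 0.514]

The exponential density is strictly decreasing on [0, ∞), so the HPD interval is anchored at 0: [0, q] with P(τ ≤ q) = 0.80.
q = −ln(1 − 0.80) / 3.13 = 1.6094 / 3.13 = 0.514.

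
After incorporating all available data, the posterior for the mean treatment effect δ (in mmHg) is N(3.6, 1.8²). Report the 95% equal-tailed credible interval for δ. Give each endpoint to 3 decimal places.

The posterior is symmetric, so the 95% equal-tailed interval is δ = 3.6 ± z·1.8 with z = 1.960.
Half-width: 1.960 × 1.8 = 3.528.
3.6 − 3.528 = 0.072; 3.6 + 3.528 = 7.128.

[0.072, 7.128]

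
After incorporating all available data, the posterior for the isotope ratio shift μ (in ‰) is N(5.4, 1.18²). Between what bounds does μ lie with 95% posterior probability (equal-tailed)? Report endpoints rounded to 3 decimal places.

[3.087, 7.713]

The posterior is symmetric, so the 95% equal-tailed interval is μ = 5.4 ± z·1.18 with z = 1.960.
Half-width: 1.960 × 1.18 = 2.313.
5.4 − 2.313 = 3.087; 5.4 + 2.313 = 7.713.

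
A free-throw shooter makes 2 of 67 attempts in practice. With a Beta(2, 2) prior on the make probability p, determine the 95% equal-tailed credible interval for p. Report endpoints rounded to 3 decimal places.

[0.016, 0.120]

Posterior: Beta(2+2, 2+65) = Beta(4, 67).
Equal-tailed 95% interval: the 0.025 and 0.975 quantiles of Beta(4, 67).
Posterior mean ≈ 0.056, SD ≈ 0.027; a Normal approximation gives roughly [0.003, 0.110].
Exact: F⁻¹(0.025) = 0.016; F⁻¹(0.975) = 0.120.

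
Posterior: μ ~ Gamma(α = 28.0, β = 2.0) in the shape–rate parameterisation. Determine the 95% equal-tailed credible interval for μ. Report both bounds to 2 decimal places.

Posterior: Gamma(shape 28.0, rate 2.0).
Equal-tailed 95% interval: Gamma(28.0, 2.0) quantiles at 0.025 and 0.975.
Posterior mean ≈ 14.00, SD ≈ 2.65; a Normal approximation gives roughly [8.81, 19.19].
Exact: lower = 9.30; upper = 19.64.

[9.30, 19.64]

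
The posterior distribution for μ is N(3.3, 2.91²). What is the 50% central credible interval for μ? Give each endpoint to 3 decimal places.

[1.337, 5.263]

The posterior is symmetric, so the 50% equal-tailed interval is μ = 3.3 ± z·2.91 with z = 0.674.
Half-width: 0.674 × 2.91 = 1.963.
3.3 − 1.963 = 1.337; 3.3 + 1.963 = 5.263.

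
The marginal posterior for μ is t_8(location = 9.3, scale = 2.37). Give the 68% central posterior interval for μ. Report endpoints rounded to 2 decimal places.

[6.79, 11.81]

The t_8 distribution is symmetric; the 68% interval is 9.3 ± t·2.37 with t_{0.84,8} = 1.060.
Half-width: 1.060 × 2.37 = 2.51.
9.3 − 2.51 = 6.79; 9.3 + 2.51 = 11.81.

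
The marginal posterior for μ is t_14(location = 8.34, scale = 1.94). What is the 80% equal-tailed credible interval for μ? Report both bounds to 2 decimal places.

The t_14 distribution is symmetric; the 80% interval is 8.34 ± t·1.94 with t_{0.9,14} = 1.345.
Half-width: 1.345 × 1.94 = 2.61.
8.34 − 2.61 = 5.73; 8.34 + 2.61 = 10.95.

[5.73, 10.95]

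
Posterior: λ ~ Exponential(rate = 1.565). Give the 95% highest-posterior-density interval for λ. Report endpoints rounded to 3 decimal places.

The exponential density is strictly decreasing on [0, ∞), so the HPD interval is anchored at 0: [0, q] with P(λ ≤ q) = 0.95.
q = −ln(1 − 0.95) / 1.565 = 2.9957 / 1.565 = 1.914.

[0.000, 1.914]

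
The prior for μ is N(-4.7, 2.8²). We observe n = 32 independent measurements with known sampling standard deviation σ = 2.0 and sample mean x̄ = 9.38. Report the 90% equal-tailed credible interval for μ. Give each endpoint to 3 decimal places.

[8.582, 9.736]

Posterior precision = 1/2.8² + 32/2.0² = 0.1276 + 8.0000 = 8.1276, so posterior SD = 0.3508.
Posterior mean = (-4.7/2.8² + 32·9.38/2.0²) / 8.1276 = 9.1590.
Interval: 9.1590 ± 1.645 × 0.3508 → [8.582, 9.736].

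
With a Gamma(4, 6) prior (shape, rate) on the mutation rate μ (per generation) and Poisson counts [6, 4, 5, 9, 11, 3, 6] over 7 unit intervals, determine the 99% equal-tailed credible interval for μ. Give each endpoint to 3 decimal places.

[2.464, 5.209]

Posterior: Gamma(4+44, 6+7) = Gamma(48, 13) (shape, rate).
Equal-tailed 99% interval: Gamma(48, 13) quantiles at 0.005 and 0.995.
Posterior mean ≈ 3.692, SD ≈ 0.533; a Normal approximation gives roughly [2.320, 5.065].
Exact: lower = 2.464; upper = 5.209.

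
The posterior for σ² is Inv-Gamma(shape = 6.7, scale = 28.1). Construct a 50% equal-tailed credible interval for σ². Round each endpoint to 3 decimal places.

[3.419, 5.827]

Inverse-Gamma(6.7, 28.1) quantiles: F⁻¹(0.25) and F⁻¹(0.75).
Equivalently, 1/σ² ~ Gamma(6.7, rate = 28.1); invert its 0.75 and 0.25 quantiles.
Posterior mean ≈ 4.930, SD ≈ 2.274; a Normal approximation gives roughly [3.396, 6.464].
Exact: lower = 3.419; upper = 5.827.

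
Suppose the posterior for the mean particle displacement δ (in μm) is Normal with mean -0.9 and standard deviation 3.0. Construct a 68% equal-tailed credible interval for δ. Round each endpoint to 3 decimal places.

The posterior is symmetric, so the 68% equal-tailed interval is δ = -0.9 ± z·3.0 with z = 0.994.
Half-width: 0.994 × 3.0 = 2.983.
-0.9 − 2.983 = -3.883; -0.9 + 2.983 = 2.083.

[-3.883, 2.083]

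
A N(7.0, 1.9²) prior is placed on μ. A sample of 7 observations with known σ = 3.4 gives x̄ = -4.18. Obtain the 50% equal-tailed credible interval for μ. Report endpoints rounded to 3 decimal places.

Posterior precision = 1/1.9² + 7/3.4² = 0.2770 + 0.6055 = 0.8825, so posterior SD = 1.0645.
Posterior mean = (7.0/1.9² + 7·-4.18/3.4²) / 0.8825 = -0.6709.
Interval: -0.6709 ± 0.674 × 1.0645 → [-1.389, 0.047].

[-1.389, 0.047]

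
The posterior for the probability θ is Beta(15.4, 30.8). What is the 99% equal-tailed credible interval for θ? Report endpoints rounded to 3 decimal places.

Posterior: Beta(15.4, 30.8).
Equal-tailed 99% interval: the 0.005 and 0.995 quantiles of Beta(15.4, 30.8).
Posterior mean ≈ 0.333, SD ≈ 0.069; a Normal approximation gives roughly [0.157, 0.510].
Exact: F⁻¹(0.005) = 0.173; F⁻¹(0.995) = 0.520.

[0.173, 0.520]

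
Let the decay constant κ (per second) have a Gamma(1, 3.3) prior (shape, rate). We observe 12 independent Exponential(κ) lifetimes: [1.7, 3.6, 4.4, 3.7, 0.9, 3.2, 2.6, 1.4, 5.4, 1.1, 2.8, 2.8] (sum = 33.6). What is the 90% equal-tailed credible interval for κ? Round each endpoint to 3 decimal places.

[0.208, 0.527]

Posterior: Gamma(1+12, 3.3+33.6) = Gamma(13, 36.9) (shape, rate).
Equal-tailed 90% interval: Gamma(13, 36.9) quantiles at 0.05 and 0.95.
Posterior mean ≈ 0.352, SD ≈ 0.098; a Normal approximation gives roughly [0.192, 0.513].
Exact: lower = 0.208; upper = 0.527.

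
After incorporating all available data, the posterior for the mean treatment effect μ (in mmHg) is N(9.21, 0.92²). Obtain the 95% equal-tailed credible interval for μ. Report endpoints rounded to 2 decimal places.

[7.41, 11.01]

The posterior is symmetric, so the 95% equal-tailed interval is μ = 9.21 ± z·0.92 with z = 1.960.
Half-width: 1.960 × 0.92 = 1.80.
9.21 − 1.80 = 7.41; 9.21 + 1.80 = 11.01.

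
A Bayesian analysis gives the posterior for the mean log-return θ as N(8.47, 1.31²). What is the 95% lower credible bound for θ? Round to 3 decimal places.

Need L with P(θ ≥ L) = 0.95: L = 8.47 − z_{0.05}·1.31.
z = 1.645; L = 8.47 − 1.645 × 1.31 = 6.315.

6.315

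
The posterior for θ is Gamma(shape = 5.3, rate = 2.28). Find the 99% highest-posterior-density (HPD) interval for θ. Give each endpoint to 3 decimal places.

[0.381, 5.368]

The posterior is unimodal and skewed, so the HPD interval has equal density at both endpoints and is the shortest 99% interval.
Solving f(0.381) = f(5.368) with F(5.368) − F(0.381) = 0.99 gives [0.381, 5.368].
For comparison, the equal-tailed interval is [0.531, 5.731]; the HPD is narrower and shifted toward the mode.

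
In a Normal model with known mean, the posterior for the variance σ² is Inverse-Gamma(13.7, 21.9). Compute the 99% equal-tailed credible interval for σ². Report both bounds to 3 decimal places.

[0.873, 3.629]

Inverse-Gamma(13.7, 21.9) quantiles: F⁻¹(0.005) and F⁻¹(0.995).
Equivalently, 1/σ² ~ Gamma(13.7, rate = 21.9); invert its 0.995 and 0.005 quantiles.
Posterior mean ≈ 1.724, SD ≈ 0.504; a Normal approximation gives roughly [0.426, 3.023].
Exact: lower = 0.873; upper = 3.629.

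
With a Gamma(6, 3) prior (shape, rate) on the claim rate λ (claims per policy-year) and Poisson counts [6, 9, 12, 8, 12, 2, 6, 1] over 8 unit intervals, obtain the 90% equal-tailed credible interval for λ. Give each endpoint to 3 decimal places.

Posterior: Gamma(6+56, 3+8) = Gamma(62, 11) (shape, rate).
Equal-tailed 90% interval: Gamma(62, 11) quantiles at 0.05 and 0.95.
Posterior mean ≈ 5.636, SD ≈ 0.716; a Normal approximation gives roughly [4.459, 6.814].
Exact: lower = 4.513; upper = 6.863.

[4.513, 6.863]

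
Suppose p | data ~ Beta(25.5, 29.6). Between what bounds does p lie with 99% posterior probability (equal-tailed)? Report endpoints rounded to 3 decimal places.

[0.297, 0.634]

Posterior: Beta(25.5, 29.6).
Equal-tailed 99% interval: the 0.005 and 0.995 quantiles of Beta(25.5, 29.6).
Posterior mean ≈ 0.463, SD ≈ 0.067; a Normal approximation gives roughly [0.291, 0.634].
Exact: F⁻¹(0.005) = 0.297; F⁻¹(0.995) = 0.634.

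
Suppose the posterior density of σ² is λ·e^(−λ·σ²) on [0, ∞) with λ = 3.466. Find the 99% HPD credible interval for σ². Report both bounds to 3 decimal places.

[0.000, 1.329]

The exponential density is strictly decreasing on [0, ∞), so the HPD interval is anchored at 0: [0, q] with P(σ² ≤ q) = 0.99.
q = −ln(1 − 0.99) / 3.466 = 4.6052 / 3.466 = 1.329.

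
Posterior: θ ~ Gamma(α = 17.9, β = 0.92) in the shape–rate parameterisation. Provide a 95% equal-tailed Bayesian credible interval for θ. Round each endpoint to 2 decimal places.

[11.51, 29.45]

Posterior: Gamma(shape 17.9, rate 0.92).
Equal-tailed 95% interval: Gamma(17.9, 0.92) quantiles at 0.025 and 0.975.
Posterior mean ≈ 19.46, SD ≈ 4.60; a Normal approximation gives roughly [10.44, 28.47].
Exact: lower = 11.51; upper = 29.45.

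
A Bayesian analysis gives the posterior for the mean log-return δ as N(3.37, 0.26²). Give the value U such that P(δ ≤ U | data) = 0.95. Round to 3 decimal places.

Need U with P(δ ≤ U) = 0.95: U = 3.37 + z_{0.05}·0.26.
z = 1.645; U = 3.37 + 1.645 × 0.26 = 3.798.

3.798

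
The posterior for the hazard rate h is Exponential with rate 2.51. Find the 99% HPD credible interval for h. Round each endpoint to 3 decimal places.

The exponential density is strictly decreasing on [0, ∞), so the HPD interval is anchored at 0: [0, q] with P(h ≤ q) = 0.99.
q = −ln(1 − 0.99) / 2.51 = 4.6052 / 2.51 = 1.835.

[0.000, 1.835]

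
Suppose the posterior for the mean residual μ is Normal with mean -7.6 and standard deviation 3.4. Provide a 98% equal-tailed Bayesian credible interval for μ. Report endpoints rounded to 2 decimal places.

The posterior is symmetric, so the 98% equal-tailed interval is μ = -7.6 ± z·3.4 with z = 2.326.
Half-width: 2.326 × 3.4 = 7.91.
-7.6 − 7.91 = -15.51; -7.6 + 7.91 = 0.31.

[-15.51, 0.31]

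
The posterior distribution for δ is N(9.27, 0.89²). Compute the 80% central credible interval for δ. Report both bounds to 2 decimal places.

[8.13, 10.41]

The posterior is symmetric, so the 80% equal-tailed interval is δ = 9.27 ± z·0.89 with z = 1.282.
Half-width: 1.282 × 0.89 = 1.14.
9.27 − 1.14 = 8.13; 9.27 + 1.14 = 10.41.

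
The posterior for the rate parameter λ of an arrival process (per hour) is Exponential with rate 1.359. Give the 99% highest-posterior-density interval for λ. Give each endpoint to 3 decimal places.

The exponential density is strictly decreasing on [0, ∞), so the HPD interval is anchored at 0: [0, q] with P(λ ≤ q) = 0.99.
q = −ln(1 − 0.99) / 1.359 = 4.6052 / 1.359 = 3.389.

[0.000, 3.389]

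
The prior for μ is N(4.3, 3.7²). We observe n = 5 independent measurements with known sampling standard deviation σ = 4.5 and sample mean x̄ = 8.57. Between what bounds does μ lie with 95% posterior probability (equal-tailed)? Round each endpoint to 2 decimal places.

Posterior precision = 1/3.7² + 5/4.5² = 0.0730 + 0.2469 = 0.3200, so posterior SD = 1.7679.
Posterior mean = (4.3/3.7² + 5·8.57/4.5²) / 0.3200 = 7.5952.
Interval: 7.5952 ± 1.960 × 1.7679 → [4.13, 11.06].

[4.13, 11.06]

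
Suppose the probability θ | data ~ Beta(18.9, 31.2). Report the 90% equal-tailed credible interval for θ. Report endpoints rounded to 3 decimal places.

Posterior: Beta(18.9, 31.2).
Equal-tailed 90% interval: the 0.05 and 0.95 quantiles of Beta(18.9, 31.2).
Posterior mean ≈ 0.377, SD ≈ 0.068; a Normal approximation gives roughly [0.266, 0.489].
Exact: F⁻¹(0.05) = 0.268; F⁻¹(0.95) = 0.492.

[0.268, 0.492]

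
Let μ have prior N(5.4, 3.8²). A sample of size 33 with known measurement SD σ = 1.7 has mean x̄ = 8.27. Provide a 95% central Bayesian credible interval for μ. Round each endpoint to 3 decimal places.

[7.674, 8.831]

Posterior precision = 1/3.8² + 33/1.7² = 0.0693 + 11.4187 = 11.4879, so posterior SD = 0.2950.
Posterior mean = (5.4/3.8² + 33·8.27/1.7²) / 11.4879 = 8.2527.
Interval: 8.2527 ± 1.960 × 0.2950 → [7.674, 8.831].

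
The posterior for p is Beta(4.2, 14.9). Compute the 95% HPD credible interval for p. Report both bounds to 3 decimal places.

The posterior is unimodal and skewed, so the HPD interval has equal density at both endpoints and is the shortest 95% interval.
Solving f(0.055) = f(0.402) with F(0.402) − F(0.055) = 0.95 gives [0.055, 0.402].
For comparison, the equal-tailed interval is [0.070, 0.425]; the HPD is narrower and shifted toward the mode.

[0.055, 0.402]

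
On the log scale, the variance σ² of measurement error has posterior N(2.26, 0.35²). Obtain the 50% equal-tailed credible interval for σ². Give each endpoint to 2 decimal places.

[7.57, 12.13]

On the log scale the 50% interval is 2.26 ± 0.674 × 0.35 = [2.0239, 2.4961].
Exponentiate: [e^2.0239, e^2.4961] = [7.57, 12.13].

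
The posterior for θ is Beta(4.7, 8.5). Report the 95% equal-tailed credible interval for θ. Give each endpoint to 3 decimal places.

[0.133, 0.621]

Posterior: Beta(4.7, 8.5).
Equal-tailed 95% interval: the 0.025 and 0.975 quantiles of Beta(4.7, 8.5).
Posterior mean ≈ 0.356, SD ≈ 0.127; a Normal approximation gives roughly [0.107, 0.605].
Exact: F⁻¹(0.025) = 0.133; F⁻¹(0.975) = 0.621.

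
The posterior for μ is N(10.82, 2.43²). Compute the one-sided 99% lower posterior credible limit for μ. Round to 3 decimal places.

Need L with P(μ ≥ L) = 0.99: L = 10.82 − z_{0.01}·2.43.
z = 2.326; L = 10.82 − 2.326 × 2.43 = 5.167.

5.167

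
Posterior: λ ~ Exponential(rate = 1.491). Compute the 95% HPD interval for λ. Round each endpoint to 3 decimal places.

The exponential density is strictly decreasing on [0, ∞), so the HPD interval is anchored at 0: [0, q] with P(λ ≤ q) = 0.95.
q = −ln(1 − 0.95) / 1.491 = 2.9957 / 1.491 = 2.009.

[0.000, 2.009]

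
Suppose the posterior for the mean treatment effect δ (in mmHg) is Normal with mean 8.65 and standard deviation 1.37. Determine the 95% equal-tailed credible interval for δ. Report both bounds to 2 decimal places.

The posterior is symmetric, so the 95% equal-tailed interval is δ = 8.65 ± z·1.37 with z = 1.960.
Half-width: 1.960 × 1.37 = 2.69.
8.65 − 2.69 = 5.96; 8.65 + 2.69 = 11.34.

[5.96, 11.34]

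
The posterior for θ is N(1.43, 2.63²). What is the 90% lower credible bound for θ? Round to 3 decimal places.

-1.940

Need L with P(θ ≥ L) = 0.90: L = 1.43 − z_{0.1}·2.63.
z = 1.282; L = 1.43 − 1.282 × 2.63 = -1.940.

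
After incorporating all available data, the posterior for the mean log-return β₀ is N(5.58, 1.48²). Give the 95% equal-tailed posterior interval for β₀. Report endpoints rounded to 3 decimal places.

[2.679, 8.481]

The posterior is symmetric, so the 95% equal-tailed interval is β₀ = 5.58 ± z·1.48 with z = 1.960.
Half-width: 1.960 × 1.48 = 2.901.
5.58 − 2.901 = 2.679; 5.58 + 2.901 = 8.481.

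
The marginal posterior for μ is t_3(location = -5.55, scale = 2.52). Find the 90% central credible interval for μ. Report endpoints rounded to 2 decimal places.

[-11.48, 0.38]

The t_3 distribution is symmetric; the 90% interval is -5.55 ± t·2.52 with t_{0.95,3} = 2.353.
Half-width: 2.353 × 2.52 = 5.93.
-5.55 − 5.93 = -11.48; -5.55 + 5.93 = 0.38.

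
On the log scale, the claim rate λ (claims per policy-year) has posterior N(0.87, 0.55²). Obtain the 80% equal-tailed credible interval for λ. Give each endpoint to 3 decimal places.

On the log scale the 80% interval is 0.87 ± 1.282 × 0.55 = [0.1651, 1.5749].
Exponentiate: [e^0.1651, e^1.5749] = [1.180, 4.830].

[1.180, 4.830]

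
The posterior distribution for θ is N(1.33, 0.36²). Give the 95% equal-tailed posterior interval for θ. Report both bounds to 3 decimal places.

The posterior is symmetric, so the 95% equal-tailed interval is θ = 1.33 ± z·0.36 with z = 1.960.
Half-width: 1.960 × 0.36 = 0.706.
1.33 − 0.706 = 0.624; 1.33 + 0.706 = 2.036.

[0.624, 2.036]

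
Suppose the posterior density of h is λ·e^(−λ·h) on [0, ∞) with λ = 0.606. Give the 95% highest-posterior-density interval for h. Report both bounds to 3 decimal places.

The exponential density is strictly decreasing on [0, ∞), so the HPD interval is anchored at 0: [0, q] with P(h ≤ q) = 0.95.
q = −ln(1 − 0.95) / 0.606 = 2.9957 / 0.606 = 4.943.

[0.000, 4.943]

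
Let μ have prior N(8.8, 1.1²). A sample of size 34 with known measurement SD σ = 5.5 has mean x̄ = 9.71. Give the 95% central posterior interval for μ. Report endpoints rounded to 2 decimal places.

[7.92, 10.73]

Posterior precision = 1/1.1² + 34/5.5² = 0.8264 + 1.1240 = 1.9504, so posterior SD = 0.7160.
Posterior mean = (8.8/1.1² + 34·9.71/5.5²) / 1.9504 = 9.3244.
Interval: 9.3244 ± 1.960 × 0.7160 → [7.92, 10.73].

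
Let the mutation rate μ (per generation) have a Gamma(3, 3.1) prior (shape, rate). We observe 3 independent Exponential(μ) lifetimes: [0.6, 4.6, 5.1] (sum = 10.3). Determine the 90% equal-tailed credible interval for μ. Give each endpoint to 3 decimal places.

Posterior: Gamma(3+3, 3.1+10.3) = Gamma(6, 13.4) (shape, rate).
Equal-tailed 90% interval: Gamma(6, 13.4) quantiles at 0.05 and 0.95.
Posterior mean ≈ 0.448, SD ≈ 0.183; a Normal approximation gives roughly [0.147, 0.748].
Exact: lower = 0.195; upper = 0.785.

[0.195, 0.785]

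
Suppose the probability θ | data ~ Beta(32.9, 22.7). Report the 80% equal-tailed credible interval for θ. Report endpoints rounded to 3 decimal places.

[0.507, 0.675]

Posterior: Beta(32.9, 22.7).
Equal-tailed 80% interval: the 0.1 and 0.9 quantiles of Beta(32.9, 22.7).
Posterior mean ≈ 0.592, SD ≈ 0.065; a Normal approximation gives roughly [0.508, 0.675].
Exact: F⁻¹(0.1) = 0.507; F⁻¹(0.9) = 0.675.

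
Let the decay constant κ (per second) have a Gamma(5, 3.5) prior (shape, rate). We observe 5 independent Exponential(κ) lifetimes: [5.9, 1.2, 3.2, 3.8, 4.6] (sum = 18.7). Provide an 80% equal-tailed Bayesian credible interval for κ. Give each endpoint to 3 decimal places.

[0.280, 0.640]

Posterior: Gamma(5+5, 3.5+18.7) = Gamma(10, 22.2) (shape, rate).
Equal-tailed 80% interval: Gamma(10, 22.2) quantiles at 0.1 and 0.9.
Posterior mean ≈ 0.450, SD ≈ 0.142; a Normal approximation gives roughly [0.268, 0.633].
Exact: lower = 0.280; upper = 0.640.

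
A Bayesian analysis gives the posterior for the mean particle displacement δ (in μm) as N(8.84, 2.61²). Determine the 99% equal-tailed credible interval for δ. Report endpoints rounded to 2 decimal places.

[2.12, 15.56]

The posterior is symmetric, so the 99% equal-tailed interval is δ = 8.84 ± z·2.61 with z = 2.576.
Half-width: 2.576 × 2.61 = 6.72.
8.84 − 6.72 = 2.12; 8.84 + 6.72 = 15.56.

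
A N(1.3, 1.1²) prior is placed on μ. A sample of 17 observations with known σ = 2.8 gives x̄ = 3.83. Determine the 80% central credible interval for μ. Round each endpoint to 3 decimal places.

Posterior precision = 1/1.1² + 17/2.8² = 0.8264 + 2.1684 = 2.9948, so posterior SD = 0.5778.
Posterior mean = (1.3/1.1² + 17·3.83/2.8²) / 2.9948 = 3.1318.
Interval: 3.1318 ± 1.282 × 0.5778 → [2.391, 3.872].

[2.391, 3.872]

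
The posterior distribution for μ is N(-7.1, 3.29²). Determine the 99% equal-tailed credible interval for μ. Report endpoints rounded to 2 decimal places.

[-15.57, 1.37]

The posterior is symmetric, so the 99% equal-tailed interval is μ = -7.1 ± z·3.29 with z = 2.576.
Half-width: 2.576 × 3.29 = 8.47.
-7.1 − 8.47 = -15.57; -7.1 + 8.47 = 1.37.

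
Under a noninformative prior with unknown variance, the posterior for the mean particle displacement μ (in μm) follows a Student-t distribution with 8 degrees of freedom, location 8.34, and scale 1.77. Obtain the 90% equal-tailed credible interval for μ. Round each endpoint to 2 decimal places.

The t_8 distribution is symmetric; the 90% interval is 8.34 ± t·1.77 with t_{0.95,8} = 1.860.
Half-width: 1.860 × 1.77 = 3.29.
8.34 − 3.29 = 5.05; 8.34 + 3.29 = 11.63.

[5.05, 11.63]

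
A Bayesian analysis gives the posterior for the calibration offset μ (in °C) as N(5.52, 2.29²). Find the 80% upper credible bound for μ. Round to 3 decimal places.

Need U with P(μ ≤ U) = 0.80: U = 5.52 + z_{0.2}·2.29.
z = 0.842; U = 5.52 + 0.842 × 2.29 = 7.447.

7.447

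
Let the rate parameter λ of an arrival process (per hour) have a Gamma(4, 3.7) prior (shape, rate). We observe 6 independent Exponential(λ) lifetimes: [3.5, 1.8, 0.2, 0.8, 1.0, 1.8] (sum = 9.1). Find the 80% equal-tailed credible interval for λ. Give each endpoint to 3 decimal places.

Posterior: Gamma(4+6, 3.7+9.1) = Gamma(10, 12.8) (shape, rate).
Equal-tailed 80% interval: Gamma(10, 12.8) quantiles at 0.1 and 0.9.
Posterior mean ≈ 0.781, SD ≈ 0.247; a Normal approximation gives roughly [0.465, 1.098].
Exact: lower = 0.486; upper = 1.110.

[0.486, 1.110]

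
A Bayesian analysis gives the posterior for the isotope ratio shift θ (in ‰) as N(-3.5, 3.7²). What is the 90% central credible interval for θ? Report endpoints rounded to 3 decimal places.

[-9.586, 2.586]

The posterior is symmetric, so the 90% equal-tailed interval is θ = -3.5 ± z·3.7 with z = 1.645.
Half-width: 1.645 × 3.7 = 6.086.
-3.5 − 6.086 = -9.586; -3.5 + 6.086 = 2.586.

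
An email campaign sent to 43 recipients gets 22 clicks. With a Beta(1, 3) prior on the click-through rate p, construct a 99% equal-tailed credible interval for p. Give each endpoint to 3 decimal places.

Posterior: Beta(1+22, 3+21) = Beta(23, 24).
Equal-tailed 99% interval: the 0.005 and 0.995 quantiles of Beta(23, 24).
Posterior mean ≈ 0.489, SD ≈ 0.072; a Normal approximation gives roughly [0.304, 0.675].
Exact: F⁻¹(0.005) = 0.308; F⁻¹(0.995) = 0.672.

[0.308, 0.672]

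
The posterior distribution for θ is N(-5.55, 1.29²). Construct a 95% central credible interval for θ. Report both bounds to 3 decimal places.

The posterior is symmetric, so the 95% equal-tailed interval is θ = -5.55 ± z·1.29 with z = 1.960.
Half-width: 1.960 × 1.29 = 2.528.
-5.55 − 2.528 = -8.078; -5.55 + 2.528 = -3.022.

[-8.078, -3.022]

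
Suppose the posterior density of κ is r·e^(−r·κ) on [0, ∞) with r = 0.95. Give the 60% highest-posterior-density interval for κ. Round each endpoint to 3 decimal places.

[0.000, 0.965]

The exponential density is strictly decreasing on [0, ∞), so the HPD interval is anchored at 0: [0, q] with P(κ ≤ q) = 0.60.
q = −ln(1 − 0.60) / 0.95 = 0.9163 / 0.95 = 0.965.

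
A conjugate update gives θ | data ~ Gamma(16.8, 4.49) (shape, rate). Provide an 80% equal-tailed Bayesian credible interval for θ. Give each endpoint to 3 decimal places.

[2.630, 4.949]

Posterior: Gamma(shape 16.8, rate 4.49).
Equal-tailed 80% interval: Gamma(16.8, 4.49) quantiles at 0.1 and 0.9.
Posterior mean ≈ 3.742, SD ≈ 0.913; a Normal approximation gives roughly [2.572, 4.912].
Exact: lower = 2.630; upper = 4.949.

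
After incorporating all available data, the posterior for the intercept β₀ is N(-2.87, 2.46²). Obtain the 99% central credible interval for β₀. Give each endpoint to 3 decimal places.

[-9.207, 3.467]

The posterior is symmetric, so the 99% equal-tailed interval is β₀ = -2.87 ± z·2.46 with z = 2.576.
Half-width: 2.576 × 2.46 = 6.337.
-2.87 − 6.337 = -9.207; -2.87 + 6.337 = 3.467.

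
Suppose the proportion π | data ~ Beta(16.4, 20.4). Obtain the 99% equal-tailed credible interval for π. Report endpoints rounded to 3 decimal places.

[0.248, 0.654]

Posterior: Beta(16.4, 20.4).
Equal-tailed 99% interval: the 0.005 and 0.995 quantiles of Beta(16.4, 20.4).
Posterior mean ≈ 0.446, SD ≈ 0.081; a Normal approximation gives roughly [0.237, 0.654].
Exact: F⁻¹(0.005) = 0.248; F⁻¹(0.995) = 0.654.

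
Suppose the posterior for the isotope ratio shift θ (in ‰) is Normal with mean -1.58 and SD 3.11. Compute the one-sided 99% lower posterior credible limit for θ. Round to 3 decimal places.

Need L with P(θ ≥ L) = 0.99: L = -1.58 − z_{0.01}·3.11.
z = 2.326; L = -1.58 − 2.326 × 3.11 = -8.815.

-8.815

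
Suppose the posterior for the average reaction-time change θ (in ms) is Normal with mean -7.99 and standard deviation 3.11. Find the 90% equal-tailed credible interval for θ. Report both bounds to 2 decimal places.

[-13.11, -2.87]

The posterior is symmetric, so the 90% equal-tailed interval is θ = -7.99 ± z·3.11 with z = 1.645.
Half-width: 1.645 × 3.11 = 5.12.
-7.99 − 5.12 = -13.11; -7.99 + 5.12 = -2.87.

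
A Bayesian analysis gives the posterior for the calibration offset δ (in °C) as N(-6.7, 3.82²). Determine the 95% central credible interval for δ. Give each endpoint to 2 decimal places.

[-14.19, 0.79]

The posterior is symmetric, so the 95% equal-tailed interval is δ = -6.7 ± z·3.82 with z = 1.960.
Half-width: 1.960 × 3.82 = 7.49.
-6.7 − 7.49 = -14.19; -6.7 + 7.49 = 0.79.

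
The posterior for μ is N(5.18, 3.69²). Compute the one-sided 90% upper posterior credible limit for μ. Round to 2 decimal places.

Need U with P(μ ≤ U) = 0.90: U = 5.18 + z_{0.1}·3.69.
z = 1.282; U = 5.18 + 1.282 × 3.69 = 9.91.

9.91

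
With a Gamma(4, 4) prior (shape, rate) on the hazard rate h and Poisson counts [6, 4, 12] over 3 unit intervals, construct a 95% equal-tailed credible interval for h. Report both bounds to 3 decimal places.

Posterior: Gamma(4+22, 4+3) = Gamma(26, 7) (shape, rate).
Equal-tailed 95% interval: Gamma(26, 7) quantiles at 0.025 and 0.975.
Posterior mean ≈ 3.714, SD ≈ 0.728; a Normal approximation gives roughly [2.287, 5.142].
Exact: lower = 2.426; upper = 5.272.

[2.426, 5.272]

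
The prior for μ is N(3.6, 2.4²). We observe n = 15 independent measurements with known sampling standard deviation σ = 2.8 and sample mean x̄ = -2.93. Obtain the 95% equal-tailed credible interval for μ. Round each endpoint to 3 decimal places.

Posterior precision = 1/2.4² + 15/2.8² = 0.1736 + 1.9133 = 2.0869, so posterior SD = 0.6922.
Posterior mean = (3.6/2.4² + 15·-2.93/2.8²) / 2.0869 = -2.3868.
Interval: -2.3868 ± 1.960 × 0.6922 → [-3.744, -1.030].

[-3.744, -1.030]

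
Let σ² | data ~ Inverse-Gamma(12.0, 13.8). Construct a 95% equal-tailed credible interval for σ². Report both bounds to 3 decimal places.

Inverse-Gamma(12.0, 13.8) quantiles: F⁻¹(0.025) and F⁻¹(0.975).
Equivalently, 1/σ² ~ Gamma(12.0, rate = 13.8); invert its 0.975 and 0.025 quantiles.
Posterior mean ≈ 1.255, SD ≈ 0.397; a Normal approximation gives roughly [0.477, 2.032].
Exact: lower = 0.701; upper = 2.226.

[0.701, 2.226]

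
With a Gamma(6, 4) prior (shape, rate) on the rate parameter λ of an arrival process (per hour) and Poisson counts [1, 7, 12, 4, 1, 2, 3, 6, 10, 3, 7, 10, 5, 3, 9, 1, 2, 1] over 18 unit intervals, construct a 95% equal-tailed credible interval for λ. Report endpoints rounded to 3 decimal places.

[3.412, 5.129]

Posterior: Gamma(6+87, 4+18) = Gamma(93, 22) (shape, rate).
Equal-tailed 95% interval: Gamma(93, 22) quantiles at 0.025 and 0.975.
Posterior mean ≈ 4.227, SD ≈ 0.438; a Normal approximation gives roughly [3.368, 5.086].
Exact: lower = 3.412; upper = 5.129.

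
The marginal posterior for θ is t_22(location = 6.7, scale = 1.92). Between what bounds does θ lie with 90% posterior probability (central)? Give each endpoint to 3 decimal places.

[3.403, 9.997]

The t_22 distribution is symmetric; the 90% interval is 6.7 ± t·1.92 with t_{0.95,22} = 1.717.
Half-width: 1.717 × 1.92 = 3.297.
6.7 − 3.297 = 3.403; 6.7 + 3.297 = 9.997.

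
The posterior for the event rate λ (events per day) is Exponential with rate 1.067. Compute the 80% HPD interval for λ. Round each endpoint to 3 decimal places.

The exponential density is strictly decreasing on [0, ∞), so the HPD interval is anchored at 0: [0, q] with P(λ ≤ q) = 0.80.
q = −ln(1 − 0.80) / 1.067 = 1.6094 / 1.067 = 1.508.

[0.000, 1.508]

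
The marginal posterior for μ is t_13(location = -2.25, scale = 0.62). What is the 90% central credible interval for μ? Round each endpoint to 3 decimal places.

[-3.348, -1.152]

The t_13 distribution is symmetric; the 90% interval is -2.25 ± t·0.62 with t_{0.95,13} = 1.771.
Half-width: 1.771 × 0.62 = 1.098.
-2.25 − 1.098 = -3.348; -2.25 + 1.098 = -1.152.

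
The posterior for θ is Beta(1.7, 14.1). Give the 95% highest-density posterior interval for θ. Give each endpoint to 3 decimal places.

[0.001, 0.256]

The posterior is unimodal and skewed, so the HPD interval has equal density at both endpoints and is the shortest 95% interval.
Solving f(0.001) = f(0.256) with F(0.256) − F(0.001) = 0.95 gives [0.001, 0.256].
For comparison, the equal-tailed interval is [0.011, 0.295]; the HPD is narrower and shifted toward the mode.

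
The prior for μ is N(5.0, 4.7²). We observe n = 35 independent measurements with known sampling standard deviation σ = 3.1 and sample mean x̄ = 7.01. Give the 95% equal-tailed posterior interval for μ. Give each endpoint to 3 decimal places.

[5.965, 8.006]

Posterior precision = 1/4.7² + 35/3.1² = 0.0453 + 3.6420 = 3.6873, so posterior SD = 0.5208.
Posterior mean = (5.0/4.7² + 35·7.01/3.1²) / 3.6873 = 6.9853.
Interval: 6.9853 ± 1.960 × 0.5208 → [5.965, 8.006].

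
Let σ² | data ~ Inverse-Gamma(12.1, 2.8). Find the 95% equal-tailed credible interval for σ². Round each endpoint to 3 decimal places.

Inverse-Gamma(12.1, 2.8) quantiles: F⁻¹(0.025) and F⁻¹(0.975).
Equivalently, 1/σ² ~ Gamma(12.1, rate = 2.8); invert its 0.975 and 0.025 quantiles.
Posterior mean ≈ 0.252, SD ≈ 0.079; a Normal approximation gives roughly [0.097, 0.408].
Exact: lower = 0.141; upper = 0.446.

[0.141, 0.446]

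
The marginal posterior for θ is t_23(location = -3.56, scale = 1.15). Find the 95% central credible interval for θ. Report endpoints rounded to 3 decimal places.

The t_23 distribution is symmetric; the 95% interval is -3.56 ± t·1.15 with t_{0.975,23} = 2.069.
Half-width: 2.069 × 1.15 = 2.379.
-3.56 − 2.379 = -5.939; -3.56 + 2.379 = -1.181.

[-5.939, -1.181]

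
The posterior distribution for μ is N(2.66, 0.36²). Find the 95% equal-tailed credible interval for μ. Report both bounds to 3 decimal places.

The posterior is symmetric, so the 95% equal-tailed interval is μ = 2.66 ± z·0.36 with z = 1.960.
Half-width: 1.960 × 0.36 = 0.706.
2.66 − 0.706 = 1.954; 2.66 + 0.706 = 3.366.

[1.954, 3.366]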